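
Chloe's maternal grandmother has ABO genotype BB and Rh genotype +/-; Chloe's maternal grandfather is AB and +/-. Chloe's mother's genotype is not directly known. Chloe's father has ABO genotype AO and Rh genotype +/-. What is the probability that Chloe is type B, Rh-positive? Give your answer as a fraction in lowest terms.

Chloe's mother's ABO genotype from BB × AB: 1/2 AB, 1/2 BB.
Crossing each possibility with the father AO and summing P(type B): 1/2·1/4 + 1/2·1/2 = 3/8.
Similarly for Rh via the mother's Rh distribution: P(Rh+) = 3/4.
Independent loci: 3/8 × 3/4 = 9/32.

9/32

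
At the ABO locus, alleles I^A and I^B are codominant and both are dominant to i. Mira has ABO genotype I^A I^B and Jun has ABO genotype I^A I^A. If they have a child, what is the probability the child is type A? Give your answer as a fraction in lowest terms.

ABO cross I^A I^B × I^A I^A → offspring phenotypes: 1/2 A, 1/2 AB.
So P(type A) = 1/2.

1/2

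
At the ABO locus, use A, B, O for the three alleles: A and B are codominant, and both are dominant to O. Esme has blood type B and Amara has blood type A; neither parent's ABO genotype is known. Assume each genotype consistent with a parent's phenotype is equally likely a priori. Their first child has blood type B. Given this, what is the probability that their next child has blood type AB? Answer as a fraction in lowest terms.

5/12

Possible genotypes: Esme ∈ {BB, BO}; Amara ∈ {AA, AO}.
Weight each parental genotype pair by prior × P(type-B child):
  BB × AO: posterior weight 2/3; P(next child type AB) = 1/2.
  BO × AO: posterior weight 1/3; P(next child type AB) = 1/4.
Weighted sum = 5/12.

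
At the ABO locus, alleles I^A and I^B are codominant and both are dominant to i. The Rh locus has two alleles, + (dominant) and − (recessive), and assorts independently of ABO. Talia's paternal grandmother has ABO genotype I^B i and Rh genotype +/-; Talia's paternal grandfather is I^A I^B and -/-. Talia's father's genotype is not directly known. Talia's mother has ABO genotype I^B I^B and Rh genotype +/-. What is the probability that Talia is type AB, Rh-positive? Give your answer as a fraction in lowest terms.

5/32

Talia's father's ABO genotype from I^B i × I^A I^B: 1/4 I^A I^B, 1/4 I^A i, 1/4 I^B I^B, 1/4 I^B i.
Crossing each possibility with the mother I^B I^B and summing P(type AB): 1/4·1/2 + 1/4·1/2 + 1/4·0 + 1/4·0 = 1/4.
Similarly for Rh via the father's Rh distribution: P(Rh+) = 5/8.
Independent loci: 1/4 × 5/8 = 5/32.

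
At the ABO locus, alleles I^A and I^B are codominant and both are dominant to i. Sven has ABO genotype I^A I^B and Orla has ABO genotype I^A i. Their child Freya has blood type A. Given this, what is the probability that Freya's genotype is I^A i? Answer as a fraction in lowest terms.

Cross I^A I^B × I^A i → 1/4 I^A I^A, 1/4 I^A I^B, 1/4 I^A i, 1/4 I^B i.
Type-A genotypes among offspring: I^A I^A (1/4), I^A i (1/4); total 1/2.
P(I^A i | type A) = (1/4) / (1/2) = 1/2.

1/2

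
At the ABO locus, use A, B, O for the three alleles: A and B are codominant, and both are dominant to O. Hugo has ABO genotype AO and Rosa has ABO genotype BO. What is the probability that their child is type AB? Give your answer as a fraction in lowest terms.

ABO cross AO × BO → offspring phenotypes: 1/4 O, 1/4 A, 1/4 B, 1/4 AB.
So P(type AB) = 1/4.

1/4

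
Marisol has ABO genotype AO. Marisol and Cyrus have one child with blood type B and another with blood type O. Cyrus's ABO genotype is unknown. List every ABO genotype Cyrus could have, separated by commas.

For each candidate genotype of Cyrus, check whether crossing it with AO can produce every observed child phenotype.
  AA → possible child types {A} ✗
  AB → possible child types {A, B, AB} ✗
  AO → possible child types {O, A} ✗
  BB → possible child types {B, AB} ✗
  BO → possible child types {O, A, B, AB} ✓
  OO → possible child types {O, A} ✗

BO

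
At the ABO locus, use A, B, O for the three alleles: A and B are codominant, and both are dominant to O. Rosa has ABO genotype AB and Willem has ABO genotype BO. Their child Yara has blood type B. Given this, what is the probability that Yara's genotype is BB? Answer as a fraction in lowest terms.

Cross AB × BO → 1/4 AB, 1/4 AO, 1/4 BB, 1/4 BO.
Type-B genotypes among offspring: BB (1/4), BO (1/4); total 1/2.
P(BB | type B) = (1/4) / (1/2) = 1/2.

1/2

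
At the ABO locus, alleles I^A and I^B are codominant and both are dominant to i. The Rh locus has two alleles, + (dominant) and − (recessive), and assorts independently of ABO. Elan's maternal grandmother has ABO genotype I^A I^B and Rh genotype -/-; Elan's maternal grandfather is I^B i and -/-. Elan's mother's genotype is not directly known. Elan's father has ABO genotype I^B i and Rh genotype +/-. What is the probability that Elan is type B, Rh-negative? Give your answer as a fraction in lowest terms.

Elan's mother's ABO genotype from I^A I^B × I^B i: 1/4 I^A I^B, 1/4 I^A i, 1/4 I^B I^B, 1/4 I^B i.
Crossing each possibility with the father I^B i and summing P(type B): 1/4·1/2 + 1/4·1/4 + 1/4·1 + 1/4·3/4 = 5/8.
Similarly for Rh via the mother's Rh distribution: P(Rh-) = 1/2.
Independent loci: 5/8 × 1/2 = 5/16.

5/16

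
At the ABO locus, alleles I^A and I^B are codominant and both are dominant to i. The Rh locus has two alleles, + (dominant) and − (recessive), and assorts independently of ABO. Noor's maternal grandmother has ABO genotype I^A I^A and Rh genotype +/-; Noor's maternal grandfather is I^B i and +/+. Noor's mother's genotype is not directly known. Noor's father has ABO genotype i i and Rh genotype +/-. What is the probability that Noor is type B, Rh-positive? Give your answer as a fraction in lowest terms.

7/32

Noor's mother's ABO genotype from I^A I^A × I^B i: 1/2 I^A I^B, 1/2 I^A i.
Crossing each possibility with the father i i and summing P(type B): 1/2·1/2 + 1/2·0 = 1/4.
Similarly for Rh via the mother's Rh distribution: P(Rh+) = 7/8.
Independent loci: 1/4 × 7/8 = 7/32.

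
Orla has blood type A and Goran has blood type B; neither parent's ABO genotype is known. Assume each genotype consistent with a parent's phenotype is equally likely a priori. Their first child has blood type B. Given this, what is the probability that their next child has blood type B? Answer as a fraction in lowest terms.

5/12

Possible genotypes: Orla ∈ {I^A I^A, I^A i}; Goran ∈ {I^B I^B, I^B i}.
Weight each parental genotype pair by prior × P(type-B child):
  I^A i × I^B I^B: posterior weight 2/3; P(next child type B) = 1/2.
  I^A i × I^B i: posterior weight 1/3; P(next child type B) = 1/4.
Weighted sum = 5/12.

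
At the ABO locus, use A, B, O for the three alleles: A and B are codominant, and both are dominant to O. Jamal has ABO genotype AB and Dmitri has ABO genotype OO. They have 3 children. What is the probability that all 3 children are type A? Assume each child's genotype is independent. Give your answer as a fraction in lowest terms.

ABO cross AB × OO → 1/2 A, 1/2 B.
So P(type A) = 1/2 per child.
All 3 independent: (1/2)^3 = 1/8.

1/8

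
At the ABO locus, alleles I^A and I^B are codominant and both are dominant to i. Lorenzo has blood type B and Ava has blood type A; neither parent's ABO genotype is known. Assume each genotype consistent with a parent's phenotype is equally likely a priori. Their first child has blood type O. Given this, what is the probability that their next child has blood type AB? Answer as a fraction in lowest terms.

Possible genotypes: Lorenzo ∈ {I^B I^B, I^B i}; Ava ∈ {I^A I^A, I^A i}.
Weight each parental genotype pair by prior × P(type-O child):
  I^B i × I^A i: posterior weight 1; P(next child type AB) = 1/4.
Weighted sum = 1/4.

1/4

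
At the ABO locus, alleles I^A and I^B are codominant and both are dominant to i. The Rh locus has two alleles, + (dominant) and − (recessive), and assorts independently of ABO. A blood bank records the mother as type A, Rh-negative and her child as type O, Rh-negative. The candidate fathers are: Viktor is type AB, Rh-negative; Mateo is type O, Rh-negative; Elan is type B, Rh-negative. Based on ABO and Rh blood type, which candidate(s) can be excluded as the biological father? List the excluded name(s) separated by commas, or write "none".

Viktor

A candidate is excluded only if no genotype consistent with his phenotype could produce a type O, Rh-negative child with a type A, Rh-negative mother.
Viktor (type AB, Rh-): no genotype consistent with that phenotype can produce a type-O Rh- child with a type-A mother.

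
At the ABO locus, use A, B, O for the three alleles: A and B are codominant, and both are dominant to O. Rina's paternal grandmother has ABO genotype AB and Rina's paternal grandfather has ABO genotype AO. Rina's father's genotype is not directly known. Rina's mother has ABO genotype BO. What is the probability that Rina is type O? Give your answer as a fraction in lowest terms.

1/8

Rina's father's ABO genotype from AB × AO: 1/4 AA, 1/4 AB, 1/4 AO, 1/4 BO.
Crossing each possibility with the mother BO and summing P(type O): 1/4·0 + 1/4·0 + 1/4·1/4 + 1/4·1/4 = 1/8.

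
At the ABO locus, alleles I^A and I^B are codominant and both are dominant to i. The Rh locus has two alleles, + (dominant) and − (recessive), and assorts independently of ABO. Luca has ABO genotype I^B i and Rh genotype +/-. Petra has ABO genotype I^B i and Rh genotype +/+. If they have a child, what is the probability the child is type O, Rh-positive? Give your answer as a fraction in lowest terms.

1/4

ABO cross I^B i × I^B i → offspring phenotypes: 1/4 O, 3/4 B.
Rh cross +/- × +/+ → 1 Rh+.
Independent loci: P(type O, Rh-positive) = 1/4 × 1 = 1/4.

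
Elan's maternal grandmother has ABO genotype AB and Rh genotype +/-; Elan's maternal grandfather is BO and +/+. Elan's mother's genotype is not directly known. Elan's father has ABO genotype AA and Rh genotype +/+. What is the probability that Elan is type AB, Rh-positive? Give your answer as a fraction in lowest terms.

1/2

Elan's mother's ABO genotype from AB × BO: 1/4 AB, 1/4 AO, 1/4 BB, 1/4 BO.
Crossing each possibility with the father AA and summing P(type AB): 1/4·1/2 + 1/4·0 + 1/4·1 + 1/4·1/2 = 1/2.
Similarly for Rh via the mother's Rh distribution: P(Rh+) = 1.
Independent loci: 1/2 × 1 = 1/2.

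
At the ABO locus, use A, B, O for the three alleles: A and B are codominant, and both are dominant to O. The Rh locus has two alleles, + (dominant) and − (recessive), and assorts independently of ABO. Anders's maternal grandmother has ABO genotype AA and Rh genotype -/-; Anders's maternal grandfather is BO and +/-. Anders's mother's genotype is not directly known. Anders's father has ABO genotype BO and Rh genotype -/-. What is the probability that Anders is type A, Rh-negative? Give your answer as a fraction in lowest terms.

3/16

Anders's mother's ABO genotype from AA × BO: 1/2 AB, 1/2 AO.
Crossing each possibility with the father BO and summing P(type A): 1/2·1/4 + 1/2·1/4 = 1/4.
Similarly for Rh via the mother's Rh distribution: P(Rh-) = 3/4.
Independent loci: 1/4 × 3/4 = 3/16.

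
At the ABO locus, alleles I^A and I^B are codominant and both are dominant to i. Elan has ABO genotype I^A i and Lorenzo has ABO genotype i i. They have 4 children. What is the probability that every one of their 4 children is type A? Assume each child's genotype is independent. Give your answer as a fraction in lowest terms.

1/16

ABO cross I^A i × i i → 1/2 O, 1/2 A.
So P(type A) = 1/2 per child.
All 4 independent: (1/2)^4 = 1/16.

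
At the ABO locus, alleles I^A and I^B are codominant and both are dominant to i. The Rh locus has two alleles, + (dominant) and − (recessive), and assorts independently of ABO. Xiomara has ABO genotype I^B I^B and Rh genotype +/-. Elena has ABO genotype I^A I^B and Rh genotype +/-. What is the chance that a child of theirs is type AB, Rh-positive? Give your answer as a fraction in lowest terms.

3/8

ABO cross I^B I^B × I^A I^B → offspring phenotypes: 1/2 B, 1/2 AB.
Rh cross +/- × +/- → 3/4 Rh+, 1/4 Rh-.
Independent loci: P(type AB, Rh-positive) = 1/2 × 3/4 = 3/8.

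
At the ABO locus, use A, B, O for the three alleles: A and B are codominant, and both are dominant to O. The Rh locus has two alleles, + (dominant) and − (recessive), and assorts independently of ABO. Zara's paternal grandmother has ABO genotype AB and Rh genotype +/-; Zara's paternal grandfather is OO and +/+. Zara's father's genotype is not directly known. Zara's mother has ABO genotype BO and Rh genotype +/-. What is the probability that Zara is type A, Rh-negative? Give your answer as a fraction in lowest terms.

Zara's father's ABO genotype from AB × OO: 1/2 AO, 1/2 BO.
Crossing each possibility with the mother BO and summing P(type A): 1/2·1/4 + 1/2·0 = 1/8.
Similarly for Rh via the father's Rh distribution: P(Rh-) = 1/8.
Independent loci: 1/8 × 1/8 = 1/64.

1/64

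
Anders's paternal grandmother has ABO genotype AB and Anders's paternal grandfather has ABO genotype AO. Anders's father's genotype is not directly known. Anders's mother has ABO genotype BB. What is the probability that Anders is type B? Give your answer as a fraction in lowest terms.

Anders's father's ABO genotype from AB × AO: 1/4 AA, 1/4 AB, 1/4 AO, 1/4 BO.
Crossing each possibility with the mother BB and summing P(type B): 1/4·0 + 1/4·1/2 + 1/4·1/2 + 1/4·1 = 1/2.

1/2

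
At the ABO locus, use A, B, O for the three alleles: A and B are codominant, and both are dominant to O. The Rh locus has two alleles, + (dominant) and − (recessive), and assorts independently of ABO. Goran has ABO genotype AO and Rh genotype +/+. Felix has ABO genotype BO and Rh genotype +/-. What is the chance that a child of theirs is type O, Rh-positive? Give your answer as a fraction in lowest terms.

ABO cross AO × BO → offspring phenotypes: 1/4 O, 1/4 A, 1/4 B, 1/4 AB.
Rh cross +/+ × +/- → 1 Rh+.
Independent loci: P(type O, Rh-positive) = 1/4 × 1 = 1/4.

1/4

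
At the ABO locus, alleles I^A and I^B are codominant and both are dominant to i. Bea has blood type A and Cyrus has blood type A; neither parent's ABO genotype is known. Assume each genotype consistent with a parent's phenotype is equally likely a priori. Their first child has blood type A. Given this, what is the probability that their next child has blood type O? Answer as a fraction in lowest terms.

1/20

Possible genotypes: Bea ∈ {I^A I^A, I^A i}; Cyrus ∈ {I^A I^A, I^A i}.
Weight each parental genotype pair by prior × P(type-A child):
  I^A I^A × I^A I^A: posterior weight 4/15; P(next child type O) = 0.
  I^A I^A × I^A i: posterior weight 4/15; P(next child type O) = 0.
  I^A i × I^A I^A: posterior weight 4/15; P(next child type O) = 0.
  I^A i × I^A i: posterior weight 1/5; P(next child type O) = 1/4.
Weighted sum = 1/20.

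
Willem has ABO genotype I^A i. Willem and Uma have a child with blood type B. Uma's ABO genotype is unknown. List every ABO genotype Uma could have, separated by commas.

For each candidate genotype of Uma, check whether crossing it with I^A i can produce every observed child phenotype.
  I^A I^A → possible child types {A} ✗
  I^A I^B → possible child types {A, B, AB} ✓
  I^A i → possible child types {O, A} ✗
  I^B I^B → possible child types {B, AB} ✓
  I^B i → possible child types {O, A, B, AB} ✓
  i i → possible child types {O, A} ✗

I^A I^B, I^B I^B, I^B i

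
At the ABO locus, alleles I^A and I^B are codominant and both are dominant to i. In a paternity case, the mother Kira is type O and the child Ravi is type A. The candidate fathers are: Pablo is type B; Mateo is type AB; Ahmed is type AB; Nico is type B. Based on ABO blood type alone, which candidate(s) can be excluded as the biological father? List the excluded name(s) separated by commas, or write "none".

Pablo, Nico

A candidate is excluded only if no genotype consistent with his phenotype could produce a type A child with a type O mother.
Pablo (type B): no genotype consistent with that phenotype can produce a type-A child with a type-O mother.
Nico (type B): no genotype consistent with that phenotype can produce a type-A child with a type-O mother.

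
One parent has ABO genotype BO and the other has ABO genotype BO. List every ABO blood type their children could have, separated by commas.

O, B

Gametes from BO × BO give offspring ABO genotypes BB, BO, OO, i.e. phenotypes O, B.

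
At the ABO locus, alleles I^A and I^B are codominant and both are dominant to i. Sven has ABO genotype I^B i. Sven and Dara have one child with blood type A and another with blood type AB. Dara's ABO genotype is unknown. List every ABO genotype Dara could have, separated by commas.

For each candidate genotype of Dara, check whether crossing it with I^B i can produce every observed child phenotype.
  I^A I^A → possible child types {A, AB} ✓
  I^A I^B → possible child types {A, B, AB} ✓
  I^A i → possible child types {O, A, B, AB} ✓
  I^B I^B → possible child types {B} ✗
  I^B i → possible child types {O, B} ✗
  i i → possible child types {O, B} ✗

I^A I^A, I^A I^B, I^A i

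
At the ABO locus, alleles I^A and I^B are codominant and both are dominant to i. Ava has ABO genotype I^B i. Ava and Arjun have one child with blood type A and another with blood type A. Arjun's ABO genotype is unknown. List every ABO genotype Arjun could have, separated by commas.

I^A I^A, I^A I^B, I^A i

For each candidate genotype of Arjun, check whether crossing it with I^B i can produce every observed child phenotype.
  I^A I^A → possible child types {A, AB} ✓
  I^A I^B → possible child types {A, B, AB} ✓
  I^A i → possible child types {O, A, B, AB} ✓
  I^B I^B → possible child types {B} ✗
  I^B i → possible child types {O, B} ✗
  i i → possible child types {O, B} ✗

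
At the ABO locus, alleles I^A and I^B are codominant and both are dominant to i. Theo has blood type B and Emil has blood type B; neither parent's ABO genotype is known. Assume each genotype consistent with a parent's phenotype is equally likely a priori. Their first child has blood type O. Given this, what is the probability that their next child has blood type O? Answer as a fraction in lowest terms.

Possible genotypes: Theo ∈ {I^B I^B, I^B i}; Emil ∈ {I^B I^B, I^B i}.
Weight each parental genotype pair by prior × P(type-O child):
  I^B i × I^B i: posterior weight 1; P(next child type O) = 1/4.
Weighted sum = 1/4.

1/4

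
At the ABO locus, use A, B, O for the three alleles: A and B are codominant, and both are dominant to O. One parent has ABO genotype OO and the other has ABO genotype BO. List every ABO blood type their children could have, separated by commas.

O, B

Gametes from OO × BO give offspring ABO genotypes BO, OO, i.e. phenotypes O, B.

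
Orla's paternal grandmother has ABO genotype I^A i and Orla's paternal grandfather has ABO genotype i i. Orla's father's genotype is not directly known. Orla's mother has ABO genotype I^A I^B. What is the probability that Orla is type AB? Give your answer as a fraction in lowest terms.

Orla's father's ABO genotype from I^A i × i i: 1/2 I^A i, 1/2 i i.
Crossing each possibility with the mother I^A I^B and summing P(type AB): 1/2·1/4 + 1/2·0 = 1/8.

1/8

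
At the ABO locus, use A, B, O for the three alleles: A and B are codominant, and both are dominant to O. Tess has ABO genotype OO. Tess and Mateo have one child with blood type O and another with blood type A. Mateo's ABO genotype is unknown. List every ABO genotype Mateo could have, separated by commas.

AO

For each candidate genotype of Mateo, check whether crossing it with OO can produce every observed child phenotype.
  AA → possible child types {A} ✗
  AB → possible child types {A, B} ✗
  AO → possible child types {O, A} ✓
  BB → possible child types {B} ✗
  BO → possible child types {O, B} ✗
  OO → possible child types {O} ✗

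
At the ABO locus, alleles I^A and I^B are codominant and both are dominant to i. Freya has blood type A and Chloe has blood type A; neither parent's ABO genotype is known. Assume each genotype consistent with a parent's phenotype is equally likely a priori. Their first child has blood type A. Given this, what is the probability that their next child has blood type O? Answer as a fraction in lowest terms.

Possible genotypes: Freya ∈ {I^A I^A, I^A i}; Chloe ∈ {I^A I^A, I^A i}.
Weight each parental genotype pair by prior × P(type-A child):
  I^A I^A × I^A I^A: posterior weight 4/15; P(next child type O) = 0.
  I^A I^A × I^A i: posterior weight 4/15; P(next child type O) = 0.
  I^A i × I^A I^A: posterior weight 4/15; P(next child type O) = 0.
  I^A i × I^A i: posterior weight 1/5; P(next child type O) = 1/4.
Weighted sum = 1/20.

1/20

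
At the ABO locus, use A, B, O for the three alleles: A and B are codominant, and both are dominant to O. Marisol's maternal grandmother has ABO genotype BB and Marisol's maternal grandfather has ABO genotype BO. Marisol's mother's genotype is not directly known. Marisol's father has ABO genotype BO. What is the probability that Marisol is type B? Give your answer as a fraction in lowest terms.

7/8

Marisol's mother's ABO genotype from BB × BO: 1/2 BB, 1/2 BO.
Crossing each possibility with the father BO and summing P(type B): 1/2·1 + 1/2·3/4 = 7/8.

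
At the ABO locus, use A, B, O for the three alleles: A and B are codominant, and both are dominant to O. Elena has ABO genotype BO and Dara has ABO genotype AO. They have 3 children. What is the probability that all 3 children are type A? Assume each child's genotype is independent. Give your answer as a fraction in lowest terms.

1/64

ABO cross BO × AO → 1/4 O, 1/4 A, 1/4 B, 1/4 AB.
So P(type A) = 1/4 per child.
All 3 independent: (1/4)^3 = 1/64.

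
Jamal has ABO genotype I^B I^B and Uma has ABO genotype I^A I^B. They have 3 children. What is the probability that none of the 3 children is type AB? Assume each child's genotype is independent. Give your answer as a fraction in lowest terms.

ABO cross I^B I^B × I^A I^B → 1/2 B, 1/2 AB.
So P(type AB) = 1/2 per child.
P(not type AB) = 1/2 for one child; (1/2)^3 = 1/8.

1/8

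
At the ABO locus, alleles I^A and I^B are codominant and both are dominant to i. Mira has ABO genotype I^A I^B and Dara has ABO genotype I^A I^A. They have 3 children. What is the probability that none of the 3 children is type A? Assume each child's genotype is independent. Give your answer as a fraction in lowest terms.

ABO cross I^A I^B × I^A I^A → 1/2 A, 1/2 AB.
So P(type A) = 1/2 per child.
P(not type A) = 1/2 for one child; (1/2)^3 = 1/8.

1/8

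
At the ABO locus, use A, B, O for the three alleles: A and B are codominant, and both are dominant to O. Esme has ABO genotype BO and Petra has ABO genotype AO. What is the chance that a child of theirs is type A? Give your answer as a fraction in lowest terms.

1/4

ABO cross BO × AO → offspring phenotypes: 1/4 O, 1/4 A, 1/4 B, 1/4 AB.
So P(type A) = 1/4.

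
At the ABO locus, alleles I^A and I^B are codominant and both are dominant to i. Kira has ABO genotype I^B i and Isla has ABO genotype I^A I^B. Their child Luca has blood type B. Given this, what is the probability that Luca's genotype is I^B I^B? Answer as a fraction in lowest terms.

Cross I^B i × I^A I^B → 1/4 I^A I^B, 1/4 I^A i, 1/4 I^B I^B, 1/4 I^B i.
Type-B genotypes among offspring: I^B I^B (1/4), I^B i (1/4); total 1/2.
P(I^B I^B | type B) = (1/4) / (1/2) = 1/2.

1/2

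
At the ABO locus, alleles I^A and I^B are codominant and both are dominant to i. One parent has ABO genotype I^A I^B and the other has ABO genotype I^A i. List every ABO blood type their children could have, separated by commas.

A, B, AB

Gametes from I^A I^B × I^A i give offspring ABO genotypes I^A I^A, I^A I^B, I^A i, I^B i, i.e. phenotypes A, B, AB.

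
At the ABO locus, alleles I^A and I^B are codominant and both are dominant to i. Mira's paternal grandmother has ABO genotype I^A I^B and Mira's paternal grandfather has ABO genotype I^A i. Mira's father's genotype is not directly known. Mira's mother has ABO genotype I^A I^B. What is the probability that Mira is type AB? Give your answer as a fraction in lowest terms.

3/8

Mira's father's ABO genotype from I^A I^B × I^A i: 1/4 I^A I^A, 1/4 I^A I^B, 1/4 I^A i, 1/4 I^B i.
Crossing each possibility with the mother I^A I^B and summing P(type AB): 1/4·1/2 + 1/4·1/2 + 1/4·1/4 + 1/4·1/4 = 3/8.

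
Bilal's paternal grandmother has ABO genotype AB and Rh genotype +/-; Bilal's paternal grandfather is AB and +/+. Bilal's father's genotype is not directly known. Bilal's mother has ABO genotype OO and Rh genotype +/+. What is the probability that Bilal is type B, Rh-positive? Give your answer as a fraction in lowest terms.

Bilal's father's ABO genotype from AB × AB: 1/4 AA, 1/2 AB, 1/4 BB.
Crossing each possibility with the mother OO and summing P(type B): 1/4·0 + 1/2·1/2 + 1/4·1 = 1/2.
Similarly for Rh via the father's Rh distribution: P(Rh+) = 1.
Independent loci: 1/2 × 1 = 1/2.

1/2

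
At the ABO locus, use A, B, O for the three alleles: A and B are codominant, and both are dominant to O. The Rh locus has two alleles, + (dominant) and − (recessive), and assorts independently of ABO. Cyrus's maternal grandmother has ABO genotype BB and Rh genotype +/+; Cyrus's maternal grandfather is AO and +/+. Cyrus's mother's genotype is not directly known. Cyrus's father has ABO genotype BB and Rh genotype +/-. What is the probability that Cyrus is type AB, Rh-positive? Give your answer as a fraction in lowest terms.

1/4

Cyrus's mother's ABO genotype from BB × AO: 1/2 AB, 1/2 BO.
Crossing each possibility with the father BB and summing P(type AB): 1/2·1/2 + 1/2·0 = 1/4.
Similarly for Rh via the mother's Rh distribution: P(Rh+) = 1.
Independent loci: 1/4 × 1 = 1/4.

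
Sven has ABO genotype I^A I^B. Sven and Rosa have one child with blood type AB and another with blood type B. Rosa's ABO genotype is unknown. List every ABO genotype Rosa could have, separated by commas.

I^A I^B, I^A i, I^B I^B, I^B i

For each candidate genotype of Rosa, check whether crossing it with I^A I^B can produce every observed child phenotype.
  I^A I^A → possible child types {A, AB} ✗
  I^A I^B → possible child types {A, B, AB} ✓
  I^A i → possible child types {A, B, AB} ✓
  I^B I^B → possible child types {B, AB} ✓
  I^B i → possible child types {A, B, AB} ✓
  i i → possible child types {A, B} ✗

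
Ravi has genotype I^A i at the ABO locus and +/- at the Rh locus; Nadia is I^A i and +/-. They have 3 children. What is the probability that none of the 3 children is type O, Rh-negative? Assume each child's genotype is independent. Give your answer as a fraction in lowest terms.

3375/4096

ABO cross I^A i × I^A i → 1/4 O, 3/4 A.
Rh cross +/- × +/- → 3/4 Rh+, 1/4 Rh-; so P(type O, Rh-negative) = 1/4 × 1/4 = 1/16 per child.
P(not type O, Rh-negative) = 15/16 for one child; (15/16)^3 = 3375/4096.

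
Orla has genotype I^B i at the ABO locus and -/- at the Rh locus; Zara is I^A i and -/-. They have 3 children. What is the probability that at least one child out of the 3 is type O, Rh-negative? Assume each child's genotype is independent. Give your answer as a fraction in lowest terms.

37/64

ABO cross I^B i × I^A i → 1/4 O, 1/4 A, 1/4 B, 1/4 AB.
Rh cross -/- × -/- → 1 Rh-; so P(type O, Rh-negative) = 1/4 × 1 = 1/4 per child.
P(none) = (3/4)^3 = 27/64; P(at least one) = 1 − 27/64 = 37/64.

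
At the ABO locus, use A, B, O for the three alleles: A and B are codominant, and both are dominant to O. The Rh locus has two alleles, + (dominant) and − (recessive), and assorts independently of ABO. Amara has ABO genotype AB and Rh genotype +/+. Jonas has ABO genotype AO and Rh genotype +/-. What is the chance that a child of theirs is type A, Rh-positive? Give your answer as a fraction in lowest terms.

ABO cross AB × AO → offspring phenotypes: 1/2 A, 1/4 B, 1/4 AB.
Rh cross +/+ × +/- → 1 Rh+.
Independent loci: P(type A, Rh-positive) = 1/2 × 1 = 1/2.

1/2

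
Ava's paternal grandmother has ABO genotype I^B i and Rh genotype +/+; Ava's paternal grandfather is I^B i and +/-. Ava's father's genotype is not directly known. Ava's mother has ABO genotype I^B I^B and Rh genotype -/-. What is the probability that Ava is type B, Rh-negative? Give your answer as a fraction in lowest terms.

Ava's father's ABO genotype from I^B i × I^B i: 1/4 I^B I^B, 1/2 I^B i, 1/4 i i.
Crossing each possibility with the mother I^B I^B and summing P(type B): 1/4·1 + 1/2·1 + 1/4·1 = 1.
Similarly for Rh via the father's Rh distribution: P(Rh-) = 1/4.
Independent loci: 1 × 1/4 = 1/4.

1/4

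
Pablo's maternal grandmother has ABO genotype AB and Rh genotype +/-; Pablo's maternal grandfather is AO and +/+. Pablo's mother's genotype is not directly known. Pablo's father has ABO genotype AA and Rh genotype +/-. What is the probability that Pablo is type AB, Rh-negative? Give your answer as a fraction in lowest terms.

Pablo's mother's ABO genotype from AB × AO: 1/4 AA, 1/4 AB, 1/4 AO, 1/4 BO.
Crossing each possibility with the father AA and summing P(type AB): 1/4·0 + 1/4·1/2 + 1/4·0 + 1/4·1/2 = 1/4.
Similarly for Rh via the mother's Rh distribution: P(Rh-) = 1/8.
Independent loci: 1/4 × 1/8 = 1/32.

1/32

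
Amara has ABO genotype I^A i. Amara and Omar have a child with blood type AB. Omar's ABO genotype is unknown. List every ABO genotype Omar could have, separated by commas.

I^A I^B, I^B I^B, I^B i

For each candidate genotype of Omar, check whether crossing it with I^A i can produce every observed child phenotype.
  I^A I^A → possible child types {A} ✗
  I^A I^B → possible child types {A, B, AB} ✓
  I^A i → possible child types {O, A} ✗
  I^B I^B → possible child types {B, AB} ✓
  I^B i → possible child types {O, A, B, AB} ✓
  i i → possible child types {O, A} ✗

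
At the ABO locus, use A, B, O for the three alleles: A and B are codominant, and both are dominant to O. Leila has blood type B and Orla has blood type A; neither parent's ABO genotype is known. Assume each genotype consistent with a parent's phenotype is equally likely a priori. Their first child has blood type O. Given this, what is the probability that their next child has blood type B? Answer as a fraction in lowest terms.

1/4

Possible genotypes: Leila ∈ {BB, BO}; Orla ∈ {AA, AO}.
Weight each parental genotype pair by prior × P(type-O child):
  BO × AO: posterior weight 1; P(next child type B) = 1/4.
Weighted sum = 1/4.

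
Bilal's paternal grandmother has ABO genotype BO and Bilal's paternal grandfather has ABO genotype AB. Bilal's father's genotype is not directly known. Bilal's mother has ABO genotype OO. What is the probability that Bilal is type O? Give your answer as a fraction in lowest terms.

1/4

Bilal's father's ABO genotype from BO × AB: 1/4 AB, 1/4 AO, 1/4 BB, 1/4 BO.
Crossing each possibility with the mother OO and summing P(type O): 1/4·0 + 1/4·1/2 + 1/4·0 + 1/4·1/2 = 1/4.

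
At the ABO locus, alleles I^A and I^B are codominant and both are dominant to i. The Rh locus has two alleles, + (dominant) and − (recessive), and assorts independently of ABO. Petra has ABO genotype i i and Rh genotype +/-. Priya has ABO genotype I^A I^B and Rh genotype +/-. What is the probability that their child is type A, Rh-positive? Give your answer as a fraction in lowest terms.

3/8

ABO cross i i × I^A I^B → offspring phenotypes: 1/2 A, 1/2 B.
Rh cross +/- × +/- → 3/4 Rh+, 1/4 Rh-.
Independent loci: P(type A, Rh-positive) = 1/2 × 3/4 = 3/8.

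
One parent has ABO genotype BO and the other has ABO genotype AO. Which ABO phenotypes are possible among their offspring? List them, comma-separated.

O, A, B, AB

Gametes from BO × AO give offspring ABO genotypes AB, AO, BO, OO, i.e. phenotypes O, A, B, AB.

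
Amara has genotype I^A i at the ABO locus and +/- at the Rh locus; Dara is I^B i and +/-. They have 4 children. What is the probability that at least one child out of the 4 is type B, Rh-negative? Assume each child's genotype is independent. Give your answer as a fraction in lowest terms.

ABO cross I^A i × I^B i → 1/4 O, 1/4 A, 1/4 B, 1/4 AB.
Rh cross +/- × +/- → 3/4 Rh+, 1/4 Rh-; so P(type B, Rh-negative) = 1/4 × 1/4 = 1/16 per child.
P(none) = (15/16)^4 = 50625/65536; P(at least one) = 1 − 50625/65536 = 14911/65536.

14911/65536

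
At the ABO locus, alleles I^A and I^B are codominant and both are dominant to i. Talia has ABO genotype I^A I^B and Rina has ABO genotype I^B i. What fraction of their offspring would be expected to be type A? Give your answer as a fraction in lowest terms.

ABO cross I^A I^B × I^B i → offspring phenotypes: 1/4 A, 1/2 B, 1/4 AB.
So P(type A) = 1/4.

1/4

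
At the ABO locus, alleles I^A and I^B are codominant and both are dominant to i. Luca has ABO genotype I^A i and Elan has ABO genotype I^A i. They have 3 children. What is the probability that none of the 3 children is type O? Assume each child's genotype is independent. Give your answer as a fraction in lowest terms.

27/64

ABO cross I^A i × I^A i → 1/4 O, 3/4 A.
So P(type O) = 1/4 per child.
P(not type O) = 3/4 for one child; (3/4)^3 = 27/64.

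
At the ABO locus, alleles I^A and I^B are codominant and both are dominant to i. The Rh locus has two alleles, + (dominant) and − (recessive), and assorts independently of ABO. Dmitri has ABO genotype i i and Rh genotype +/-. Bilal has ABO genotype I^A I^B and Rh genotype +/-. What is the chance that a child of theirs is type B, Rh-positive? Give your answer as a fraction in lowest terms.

ABO cross i i × I^A I^B → offspring phenotypes: 1/2 A, 1/2 B.
Rh cross +/- × +/- → 3/4 Rh+, 1/4 Rh-.
Independent loci: P(type B, Rh-positive) = 1/2 × 3/4 = 3/8.

3/8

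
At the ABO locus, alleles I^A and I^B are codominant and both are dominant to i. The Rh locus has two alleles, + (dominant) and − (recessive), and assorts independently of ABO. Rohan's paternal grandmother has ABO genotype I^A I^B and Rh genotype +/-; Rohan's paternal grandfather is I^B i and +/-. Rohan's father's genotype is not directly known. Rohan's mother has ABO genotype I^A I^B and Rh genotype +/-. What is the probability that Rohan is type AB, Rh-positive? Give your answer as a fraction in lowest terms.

9/32

Rohan's father's ABO genotype from I^A I^B × I^B i: 1/4 I^A I^B, 1/4 I^A i, 1/4 I^B I^B, 1/4 I^B i.
Crossing each possibility with the mother I^A I^B and summing P(type AB): 1/4·1/2 + 1/4·1/4 + 1/4·1/2 + 1/4·1/4 = 3/8.
Similarly for Rh via the father's Rh distribution: P(Rh+) = 3/4.
Independent loci: 3/8 × 3/4 = 9/32.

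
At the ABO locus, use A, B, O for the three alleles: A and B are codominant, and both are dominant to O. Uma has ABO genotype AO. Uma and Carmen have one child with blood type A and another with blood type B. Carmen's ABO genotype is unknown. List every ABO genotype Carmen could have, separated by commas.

For each candidate genotype of Carmen, check whether crossing it with AO can produce every observed child phenotype.
  AA → possible child types {A} ✗
  AB → possible child types {A, B, AB} ✓
  AO → possible child types {O, A} ✗
  BB → possible child types {B, AB} ✗
  BO → possible child types {O, A, B, AB} ✓
  OO → possible child types {O, A} ✗

AB, BO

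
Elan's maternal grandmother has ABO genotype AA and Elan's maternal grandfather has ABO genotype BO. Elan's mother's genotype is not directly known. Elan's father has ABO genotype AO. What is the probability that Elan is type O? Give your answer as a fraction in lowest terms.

1/8

Elan's mother's ABO genotype from AA × BO: 1/2 AB, 1/2 AO.
Crossing each possibility with the father AO and summing P(type O): 1/2·0 + 1/2·1/4 = 1/8.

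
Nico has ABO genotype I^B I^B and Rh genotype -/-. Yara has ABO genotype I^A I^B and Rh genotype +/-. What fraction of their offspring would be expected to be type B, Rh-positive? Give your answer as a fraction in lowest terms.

ABO cross I^B I^B × I^A I^B → offspring phenotypes: 1/2 B, 1/2 AB.
Rh cross -/- × +/- → 1/2 Rh+, 1/2 Rh-.
Independent loci: P(type B, Rh-positive) = 1/2 × 1/2 = 1/4.

1/4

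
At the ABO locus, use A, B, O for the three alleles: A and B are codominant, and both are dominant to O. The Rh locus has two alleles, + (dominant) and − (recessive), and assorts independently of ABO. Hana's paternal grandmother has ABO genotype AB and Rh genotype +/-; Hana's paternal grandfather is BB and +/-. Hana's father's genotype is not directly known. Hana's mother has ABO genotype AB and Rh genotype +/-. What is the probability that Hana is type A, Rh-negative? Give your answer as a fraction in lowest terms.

Hana's father's ABO genotype from AB × BB: 1/2 AB, 1/2 BB.
Crossing each possibility with the mother AB and summing P(type A): 1/2·1/4 + 1/2·0 = 1/8.
Similarly for Rh via the father's Rh distribution: P(Rh-) = 1/4.
Independent loci: 1/8 × 1/4 = 1/32.

1/32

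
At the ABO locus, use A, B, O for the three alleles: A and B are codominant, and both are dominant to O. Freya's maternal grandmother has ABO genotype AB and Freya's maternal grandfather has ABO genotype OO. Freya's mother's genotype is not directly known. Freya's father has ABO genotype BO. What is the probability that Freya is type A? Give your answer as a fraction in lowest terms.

Freya's mother's ABO genotype from AB × OO: 1/2 AO, 1/2 BO.
Crossing each possibility with the father BO and summing P(type A): 1/2·1/4 + 1/2·0 = 1/8.

1/8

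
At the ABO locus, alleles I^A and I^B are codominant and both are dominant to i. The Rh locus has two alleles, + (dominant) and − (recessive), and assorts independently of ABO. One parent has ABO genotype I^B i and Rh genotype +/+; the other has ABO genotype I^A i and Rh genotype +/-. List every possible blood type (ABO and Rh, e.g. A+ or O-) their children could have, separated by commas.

Gametes from I^B i × I^A i give offspring ABO genotypes I^A I^B, I^A i, I^B i, i i, i.e. phenotypes O, A, B, AB.
Rh cross +/+ × +/- → phenotypes Rh+.
Combining independently: O+, A+, B+, AB+.

O+, A+, B+, AB+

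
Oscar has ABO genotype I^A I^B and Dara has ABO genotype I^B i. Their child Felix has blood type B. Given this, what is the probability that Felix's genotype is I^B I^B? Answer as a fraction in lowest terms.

Cross I^A I^B × I^B i → 1/4 I^A I^B, 1/4 I^A i, 1/4 I^B I^B, 1/4 I^B i.
Type-B genotypes among offspring: I^B I^B (1/4), I^B i (1/4); total 1/2.
P(I^B I^B | type B) = (1/4) / (1/2) = 1/2.

1/2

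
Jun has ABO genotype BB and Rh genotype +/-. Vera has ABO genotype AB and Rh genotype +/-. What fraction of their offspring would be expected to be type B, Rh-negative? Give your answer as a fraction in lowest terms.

ABO cross BB × AB → offspring phenotypes: 1/2 B, 1/2 AB.
Rh cross +/- × +/- → 3/4 Rh+, 1/4 Rh-.
Independent loci: P(type B, Rh-negative) = 1/2 × 1/4 = 1/8.

1/8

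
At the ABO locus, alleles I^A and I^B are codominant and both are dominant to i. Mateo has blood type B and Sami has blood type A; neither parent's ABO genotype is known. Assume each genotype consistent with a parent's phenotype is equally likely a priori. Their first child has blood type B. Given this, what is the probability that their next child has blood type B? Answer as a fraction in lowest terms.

Possible genotypes: Mateo ∈ {I^B I^B, I^B i}; Sami ∈ {I^A I^A, I^A i}.
Weight each parental genotype pair by prior × P(type-B child):
  I^B I^B × I^A i: posterior weight 2/3; P(next child type B) = 1/2.
  I^B i × I^A i: posterior weight 1/3; P(next child type B) = 1/4.
Weighted sum = 5/12.

5/12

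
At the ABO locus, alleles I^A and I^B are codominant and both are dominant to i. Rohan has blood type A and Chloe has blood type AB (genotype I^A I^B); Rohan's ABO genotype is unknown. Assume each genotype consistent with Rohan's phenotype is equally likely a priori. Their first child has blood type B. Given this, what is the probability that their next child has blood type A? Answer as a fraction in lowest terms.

1/2

Possible genotypes: Rohan ∈ {I^A I^A, I^A i}; Chloe ∈ {I^A I^B}.
Weight each parental genotype pair by prior × P(type-B child):
  I^A i × I^A I^B: posterior weight 1; P(next child type A) = 1/2.
Weighted sum = 1/2.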